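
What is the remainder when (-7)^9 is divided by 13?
By repeated squaring mod 13: (-7)^{1}≡6, (-7)^{2}≡10, (-7)^{4}≡9, (-7)^{8}≡3. Then (-7)^{9} = (-7)^{8+1} ≡ 3 × 6 ≡ 5 mod 13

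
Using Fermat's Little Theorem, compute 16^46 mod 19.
By Fermat: 16^{18} ≡ 1 mod 19. 46 = 2×18 + 10. So 16^{46} ≡ 16^{10} ≡ 16 mod 19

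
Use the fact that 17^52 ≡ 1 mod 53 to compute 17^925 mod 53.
By Fermat: 17^{52} ≡ 1 mod 53. 925 ≡ 41 mod 52. So 17^{925} ≡ 17^{41} ≡ 29 mod 53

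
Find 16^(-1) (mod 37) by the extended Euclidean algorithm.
Extended GCD: 16(7) + 37(-3) = 1. So 16^(-1) ≡ 7 (mod 37). Verify: 16 × 7 = 112 ≡ 1 (mod 37)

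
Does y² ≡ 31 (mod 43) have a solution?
By Euler's criterion: 31^{21} ≡ 1 (mod 43). Since this equals 1, 31 is a QR.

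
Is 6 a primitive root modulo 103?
ord_103(6) divides 102. For each prime q|102: 6^{51}≡102, 6^{34}≡46, 6^{6}≡100, none ≡ 1. So 6 has order 102 and is a primitive root mod 103.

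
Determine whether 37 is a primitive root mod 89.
37^{8} ≡ 1 mod 89 and 8 < 88, so ord_89(37) = 8 ≠ 88 and 37 is not a primitive root.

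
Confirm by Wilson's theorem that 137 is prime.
(136)! mod 137 = 136. Since this equals -1 (mod 137), Wilson confirms 137 is prime.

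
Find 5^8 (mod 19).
By repeated squaring (mod 19): 5^{1}≡5, 5^{2}≡6, 5^{4}≡17, 5^{8}≡4. So 5^{8} ≡ 4 (mod 19)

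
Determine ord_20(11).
Powers of 11 mod 20: 11^1≡11, 11^2≡1. ord_20(11) = 2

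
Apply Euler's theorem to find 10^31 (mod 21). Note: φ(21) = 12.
By Euler: 10^{12} ≡ 1 (mod 21) since gcd(10, 21) = 1. 31 = 2×12 + 7. So 10^{31} ≡ 10^{7} ≡ 10 (mod 21)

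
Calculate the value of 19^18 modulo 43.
By repeated squaring (mod 43): 19^{1}≡19, 19^{2}≡17, 19^{4}≡31, 19^{8}≡15, 19^{16}≡10. Then 19^{18} = 19^{16+2} ≡ 10 × 17 ≡ 41 (mod 43)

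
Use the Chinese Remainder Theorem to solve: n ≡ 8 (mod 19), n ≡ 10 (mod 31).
M = 19 × 31 = 589. M₁ = 31, y₁ ≡ 8 (mod 19). M₂ = 19, y₂ ≡ 18 (mod 31). n = 8×31×8 + 10×19×18 ≡ 103 (mod 589)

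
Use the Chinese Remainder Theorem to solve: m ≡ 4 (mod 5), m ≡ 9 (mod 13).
M = 5 × 13 = 65. M₁ = 13, y₁ ≡ 2 (mod 5). M₂ = 5, y₂ ≡ 8 (mod 13). m = 4×13×2 + 9×5×8 ≡ 9 (mod 65)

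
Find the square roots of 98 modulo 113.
The square roots of 98 mod 113 are 18 and 95. Verify: 18² = 324 ≡ 98 (mod 113)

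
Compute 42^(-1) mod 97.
Since 97 is prime, by Fermat 42^(-1) ≡ 42^{95} ≡ 67 mod 97. Verify: 42 × 67 = 2814 ≡ 1 mod 97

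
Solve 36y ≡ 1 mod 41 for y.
Since 41 is prime, by Fermat 36^(-1) ≡ 36^{39} ≡ 8 mod 41. Verify: 36 × 8 = 288 ≡ 1 mod 41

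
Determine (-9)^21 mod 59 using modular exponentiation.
By repeated squaring mod 59: (-9)^{1}≡50, (-9)^{2}≡22, (-9)^{4}≡12, (-9)^{8}≡26, (-9)^{16}≡27. Then (-9)^{21} = (-9)^{16+4+1} ≡ 27 × 12 × 50 ≡ 34 mod 59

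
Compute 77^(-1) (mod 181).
Since 181 is prime, by Fermat 77^(-1) ≡ 77^{179} ≡ 134 (mod 181). Verify: 77 × 134 = 10318 ≡ 1 (mod 181)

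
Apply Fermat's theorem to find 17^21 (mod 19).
By Fermat: 17^{18} ≡ 1 (mod 19). So 17^{21} = 17^{18} · 17^{3} ≡ 17^{3} ≡ 11 (mod 19)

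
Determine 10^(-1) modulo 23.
Since 23 is prime, by Fermat 10^(-1) ≡ 10^{21} ≡ 7 (mod 23). Verify: 10 × 7 = 70 ≡ 1 (mod 23)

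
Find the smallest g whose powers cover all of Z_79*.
g = 3. For each prime q|78: 3^{39}≡78, 3^{26}≡23, 3^{6}≡18, none ≡ 1, so ord_79(3) = 78 and 3 is a primitive root.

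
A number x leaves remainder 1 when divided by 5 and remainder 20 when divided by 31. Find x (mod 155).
M = 5 × 31 = 155. M₁ = 31, y₁ ≡ 1 (mod 5). M₂ = 5, y₂ ≡ 25 (mod 31). x = 1×31×1 + 20×5×25 ≡ 51 (mod 155)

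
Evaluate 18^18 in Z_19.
Using Fermat: 18^{18} ≡ 1 (mod 19). 18 ≡ 0 (mod 18). So 18^{18} ≡ 18^{0} ≡ 1 (mod 19)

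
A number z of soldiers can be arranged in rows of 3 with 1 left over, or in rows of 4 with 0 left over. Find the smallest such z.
M = 3 × 4 = 12. M₁ = 4, y₁ ≡ 1 (mod 3). M₂ = 3, y₂ ≡ 3 (mod 4). z = 1×4×1 + 0×3×3 ≡ 4 (mod 12)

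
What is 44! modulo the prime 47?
(46)! = (44)! × (45) × (46) ≡ -1 mod 47. So (44)! ≡ -1 × [(46)(45)]^(-1) ≡ 23 mod 47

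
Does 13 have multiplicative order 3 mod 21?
Powers of 13 mod 21: 13^1≡13, 13^2≡1. Already 13^2≡1, so the order is 2 < 3. No, the actual order is 2.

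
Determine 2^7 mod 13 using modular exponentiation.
By repeated squaring (mod 13): 2^{1}≡2, 2^{2}≡4, 2^{4}≡3. Then 2^{7} = 2^{4+2+1} ≡ 3 × 4 × 2 ≡ 11 (mod 13)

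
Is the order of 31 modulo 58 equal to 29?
Powers of 31 mod 58: 31^1≡31, 31^2≡33, 31^3≡37, 31^4≡45, 31^5≡3, 31^6≡35, 31^7≡41, 31^8≡53, 31^9≡19, 31^10≡9, 31^11≡47, 31^12≡7, 31^13≡43, 31^14≡57, 31^15≡27, 31^16≡25, 31^17≡21, 31^18≡13, 31^19≡55, 31^20≡23, 31^21≡17, 31^22≡5, 31^23≡39, 31^24≡49, 31^25≡11, 31^26≡51, 31^27≡15, 31^28≡1. Already 31^28≡1, so the order is 28 < 29. No, the actual order is 28.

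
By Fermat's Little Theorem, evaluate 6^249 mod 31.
By Fermat: 6^{30} ≡ 1 (mod 31). 249 ≡ 9 (mod 30). So 6^{249} ≡ 6^{9} ≡ 30 (mod 31)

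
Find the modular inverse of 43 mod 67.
Since 67 is prime, by Fermat 43^(-1) ≡ 43^{65} ≡ 53 mod 67. Verify: 43 × 53 = 2279 ≡ 1 mod 67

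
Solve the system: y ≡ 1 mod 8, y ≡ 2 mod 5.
M = 8 × 5 = 40. M₁ = 5, y₁ ≡ 5 mod 8. M₂ = 8, y₂ ≡ 2 mod 5. y = 1×5×5 + 2×8×2 ≡ 17 mod 40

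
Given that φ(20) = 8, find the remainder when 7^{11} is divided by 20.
By Euler: 7^{8} ≡ 1 mod 20 since gcd(7, 20) = 1. 11 = 1×8 + 3. So 7^{11} ≡ 7^{3} ≡ 3 mod 20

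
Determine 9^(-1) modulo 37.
Since 37 is prime, by Fermat 9^(-1) ≡ 9^{35} ≡ 33 mod 37. Verify: 9 × 33 = 297 ≡ 1 mod 37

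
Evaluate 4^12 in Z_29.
By repeated squaring (mod 29): 4^{1}≡4, 4^{2}≡16, 4^{4}≡24, 4^{8}≡25. Then 4^{12} = 4^{8+4} ≡ 25 × 24 ≡ 20 (mod 29)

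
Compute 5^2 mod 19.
5^{2} = 25 ≡ 6 mod 19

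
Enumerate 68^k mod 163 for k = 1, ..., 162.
68^1, 68^2, ..., 68^{162} mod 163: [68, 60, 5, 14, 137, 25, 70, 33, 125, 24, 2, 136, 120, 10, 28, 111, 50, 140, 66, 87, 48, 4, 109, 77, 20, 56, 59, 100, 117, 132, 11, 96, 8, 55, 154, 40, 112, 118, 37, 71, 101, 22, 29, 16, 110, 145, 80, 61, 73, 74, 142, 39, 44, 58, 32, 57, 127, 160, 122, 146, 148, 121, 78, 88, 116, 64, 114, 91, 157, 81, 129, 133, 79, 156, 13, 69, 128, 65, 19, 151, 162, 95, 103, 158, 149, 26, 138, 93, 130, 38, 139, 161, 27, 43, 153, 135, 52, 113, 23, 97, 76, 115, 159, 54, 86, 143, 107, 104, 63, 46, 31, 152, 67, 155, 108, 9, 123, 51, 45, 126, 92, 62, 141, 134, 147, 53, 18, 83, 102, 90, 89, 21, 124, 119, 105, 131, 106, 36, 3, 41, 17, 15, 42, 85, 75, 47, 99, 49, 72, 6, 82, 34, 30, 84, 7, 150, 94, 35, 98, 144, 12, 1]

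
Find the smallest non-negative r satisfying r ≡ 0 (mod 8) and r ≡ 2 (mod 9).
M = 8 × 9 = 72. M₁ = 9, y₁ ≡ 1 (mod 8). M₂ = 8, y₂ ≡ 8 (mod 9). r = 0×9×1 + 2×8×8 ≡ 56 (mod 72)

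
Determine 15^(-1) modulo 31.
Since 31 is prime, by Fermat 15^(-1) ≡ 15^{29} ≡ 29 (mod 31). Verify: 15 × 29 = 435 ≡ 1 (mod 31)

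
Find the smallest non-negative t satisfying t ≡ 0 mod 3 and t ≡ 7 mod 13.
M = 3 × 13 = 39. M₁ = 13, y₁ ≡ 1 mod 3. M₂ = 3, y₂ ≡ 9 mod 13. t = 0×13×1 + 7×3×9 ≡ 33 mod 39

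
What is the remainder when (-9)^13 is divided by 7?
Using Fermat: (-9)^{6} ≡ 1 (mod 7). 13 ≡ 1 (mod 6). So (-9)^{13} ≡ (-9)^{1} ≡ 5 (mod 7)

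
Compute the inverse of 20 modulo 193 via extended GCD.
Extended GCD: 20(29) + 193(-3) = 1. So 20^(-1) ≡ 29 (mod 193). Verify: 20 × 29 = 580 ≡ 1 (mod 193)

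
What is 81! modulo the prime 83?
(82)! = (81)! × (82) ≡ -1 (mod 83). So (81)! ≡ -1 × (82)^(-1) ≡ (-1)×(-1) = 1 (mod 83)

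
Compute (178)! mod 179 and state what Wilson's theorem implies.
(178)! mod 179 = 178. Since this equals -1 (mod 179), Wilson confirms 179 is prime.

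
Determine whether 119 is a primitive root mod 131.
ord_131(119) divides 130. For each prime q|130: 119^{65}≡130, 119^{26}≡89, 119^{10}≡39, none ≡ 1. So 119 has order 130 and is a primitive root mod 131.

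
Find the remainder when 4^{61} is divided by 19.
By Fermat: 4^{18} ≡ 1 (mod 19). 61 = 3×18 + 7. So 4^{61} ≡ 4^{7} ≡ 6 (mod 19)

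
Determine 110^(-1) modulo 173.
Since 173 is prime, by Fermat 110^(-1) ≡ 110^{171} ≡ 162 (mod 173). Verify: 110 × 162 = 17820 ≡ 1 (mod 173)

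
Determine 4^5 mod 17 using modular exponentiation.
By repeated squaring mod 17: 4^{1}≡4, 4^{2}≡16, 4^{4}≡1. Then 4^{5} = 4^{4+1} ≡ 1 × 4 ≡ 4 mod 17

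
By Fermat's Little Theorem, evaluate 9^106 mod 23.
By Fermat: 9^{22} ≡ 1 mod 23. 106 = 4×22 + 18. So 9^{106} ≡ 9^{18} ≡ 4 mod 23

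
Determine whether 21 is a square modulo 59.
By Euler's criterion: 21^{29} ≡ 1 (mod 59). Since this equals 1, 21 is a QR.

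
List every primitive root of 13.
There are φ(12) = 4 primitive roots mod 13: {2, 6, 7, 11}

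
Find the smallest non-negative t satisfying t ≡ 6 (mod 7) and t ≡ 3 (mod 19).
M = 7 × 19 = 133. M₁ = 19, y₁ ≡ 3 (mod 7). M₂ = 7, y₂ ≡ 11 (mod 19). t = 6×19×3 + 3×7×11 ≡ 41 (mod 133)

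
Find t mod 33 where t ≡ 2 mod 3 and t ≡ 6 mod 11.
M = 3 × 11 = 33. M₁ = 11, y₁ ≡ 2 mod 3. M₂ = 3, y₂ ≡ 4 mod 11. t = 2×11×2 + 6×3×4 ≡ 17 mod 33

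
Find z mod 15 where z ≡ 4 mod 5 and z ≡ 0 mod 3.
M = 5 × 3 = 15. M₁ = 3, y₁ ≡ 2 mod 5. M₂ = 5, y₂ ≡ 2 mod 3. z = 4×3×2 + 0×5×2 ≡ 9 mod 15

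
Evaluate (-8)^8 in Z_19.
By repeated squaring mod 19: (-8)^{1}≡11, (-8)^{2}≡7, (-8)^{4}≡11, (-8)^{8}≡7. So (-8)^{8} ≡ 7 mod 19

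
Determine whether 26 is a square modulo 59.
By Euler's criterion: 26^{29} ≡ 1 mod 59. Since this equals 1, 26 is a QR.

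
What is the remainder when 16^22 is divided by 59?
By repeated squaring (mod 59): 16^{1}≡16, 16^{2}≡20, 16^{4}≡46, 16^{8}≡51, 16^{16}≡5. Then 16^{22} = 16^{16+4+2} ≡ 5 × 46 × 20 ≡ 57 (mod 59)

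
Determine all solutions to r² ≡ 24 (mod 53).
The square roots of 24 mod 53 are 36 and 17. Verify: 36² = 1296 ≡ 24 (mod 53)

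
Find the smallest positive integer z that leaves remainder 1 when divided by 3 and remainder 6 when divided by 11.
M = 3 × 11 = 33. M₁ = 11, y₁ ≡ 2 (mod 3). M₂ = 3, y₂ ≡ 4 (mod 11). z = 1×11×2 + 6×3×4 ≡ 28 (mod 33)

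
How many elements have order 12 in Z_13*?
Number of primitive roots mod 13 = φ(p-1) = φ(12) = 4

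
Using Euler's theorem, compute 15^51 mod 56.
By Euler: 15^{24} ≡ 1 (mod 56) since gcd(15, 56) = 1. 51 = 2×24 + 3. So 15^{51} ≡ 15^{3} ≡ 15 (mod 56)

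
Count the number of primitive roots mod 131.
Number of primitive roots mod 131 = φ(p-1) = φ(130) = 48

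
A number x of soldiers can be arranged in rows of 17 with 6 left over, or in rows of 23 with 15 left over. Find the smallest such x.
M = 17 × 23 = 391. M₁ = 23, y₁ ≡ 3 (mod 17). M₂ = 17, y₂ ≡ 19 (mod 23). x = 6×23×3 + 15×17×19 ≡ 176 (mod 391)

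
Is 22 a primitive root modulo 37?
ord_37(22) divides 36. For each prime q|36: 22^{18}≡36, 22^{12}≡26, none ≡ 1. So 22 has order 36 and is a primitive root mod 37.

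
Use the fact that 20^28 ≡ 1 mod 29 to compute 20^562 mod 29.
By Fermat: 20^{28} ≡ 1 mod 29. 562 ≡ 2 mod 28. So 20^{562} ≡ 20^{2} ≡ 23 mod 29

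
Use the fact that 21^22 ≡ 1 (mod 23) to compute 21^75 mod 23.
By Fermat: 21^{22} ≡ 1 (mod 23). 75 = 3×22 + 9. So 21^{75} ≡ 21^{9} ≡ 17 (mod 23)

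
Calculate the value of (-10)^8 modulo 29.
By repeated squaring (mod 29): (-10)^{1}≡19, (-10)^{2}≡13, (-10)^{4}≡24, (-10)^{8}≡25. So (-10)^{8} ≡ 25 (mod 29)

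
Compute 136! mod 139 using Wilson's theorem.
(138)! = (136)! × (137) × (138) ≡ -1 mod 139. So (136)! ≡ -1 × [(138)(137)]^(-1) ≡ 69 mod 139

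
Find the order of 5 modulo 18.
Powers of 5 mod 18: 5^1≡5, 5^2≡7, 5^3≡17, 5^4≡13, 5^5≡11, 5^6≡1. So the order of 5 is 6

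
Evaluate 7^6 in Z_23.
By repeated squaring (mod 23): 7^{1}≡7, 7^{2}≡3, 7^{4}≡9. Then 7^{6} = 7^{4+2} ≡ 9 × 3 ≡ 4 (mod 23)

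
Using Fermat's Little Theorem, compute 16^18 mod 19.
By Fermat's Little Theorem, 16^{18} ≡ 1 mod 19 since 19 is prime and gcd(16, 19) = 1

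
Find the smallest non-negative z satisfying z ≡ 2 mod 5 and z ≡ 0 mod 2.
M = 5 × 2 = 10. M₁ = 2, y₁ ≡ 3 mod 5. M₂ = 5, y₂ ≡ 1 mod 2. z = 2×2×3 + 0×5×1 ≡ 2 mod 10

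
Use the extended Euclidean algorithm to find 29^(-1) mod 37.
Extended GCD: 29(-14) + 37(11) = 1. So 29^(-1) ≡ -14 ≡ 23 (mod 37). Verify: 29 × 23 = 667 ≡ 1 (mod 37)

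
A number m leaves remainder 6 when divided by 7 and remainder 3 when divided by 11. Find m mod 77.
M = 7 × 11 = 77. M₁ = 11, y₁ ≡ 2 mod 7. M₂ = 7, y₂ ≡ 8 mod 11. m = 6×11×2 + 3×7×8 ≡ 69 mod 77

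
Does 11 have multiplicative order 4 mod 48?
Powers of 11 mod 48: 11^1≡11, 11^2≡25, 11^3≡35, 11^4≡1. First k with 11^k≡1 is k=4. Yes, ord_48(11) = 4.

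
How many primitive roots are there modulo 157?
Number of primitive roots mod 157 = φ(p-1) = φ(156) = 48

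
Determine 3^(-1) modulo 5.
Since 5 is prime, by Fermat 3^(-1) ≡ 3^{3} ≡ 2 mod 5. Verify: 3 × 2 = 6 ≡ 1 mod 5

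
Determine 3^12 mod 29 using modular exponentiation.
By repeated squaring (mod 29): 3^{1}≡3, 3^{2}≡9, 3^{4}≡23, 3^{8}≡7. Then 3^{12} = 3^{8+4} ≡ 7 × 23 ≡ 16 (mod 29)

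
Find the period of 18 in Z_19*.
Powers of 18 mod 19: 18^1≡18, 18^2≡1. ord_19(18) = 2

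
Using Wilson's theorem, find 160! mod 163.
(162)! = (160)! × (161) × (162) ≡ -1 mod 163. So (160)! ≡ -1 × [(162)(161)]^(-1) ≡ 81 mod 163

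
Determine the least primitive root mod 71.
g = 7. Powers: [7, 49, 59, 58, 51, 2, 14, 27, ...] generates all 70 non-zero residues.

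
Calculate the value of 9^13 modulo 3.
By repeated squaring (mod 3): 9^{1}≡0, 9^{2}≡0, 9^{4}≡0, 9^{8}≡0. Then 9^{13} = 9^{8+4+1} ≡ 0 × 0 × 0 ≡ 0 (mod 3)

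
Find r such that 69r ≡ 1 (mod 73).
Since 73 is prime, by Fermat 69^(-1) ≡ 69^{71} ≡ 18 (mod 73). Verify: 69 × 18 = 1242 ≡ 1 (mod 73)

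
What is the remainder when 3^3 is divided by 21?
3^{3} = 27 ≡ 6 (mod 21)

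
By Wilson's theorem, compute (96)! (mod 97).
By Wilson's theorem, (96)! ≡ -1 ≡ 96 (mod 97)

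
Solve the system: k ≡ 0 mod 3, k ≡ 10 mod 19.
M = 3 × 19 = 57. M₁ = 19, y₁ ≡ 1 mod 3. M₂ = 3, y₂ ≡ 13 mod 19. k = 0×19×1 + 10×3×13 ≡ 48 mod 57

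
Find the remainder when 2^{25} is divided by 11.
By Fermat: 2^{10} ≡ 1 (mod 11). 25 = 2×10 + 5. So 2^{25} ≡ 2^{5} ≡ 10 (mod 11)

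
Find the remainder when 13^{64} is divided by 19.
By Fermat: 13^{18} ≡ 1 (mod 19). 64 = 3×18 + 10. So 13^{64} ≡ 13^{10} ≡ 6 (mod 19)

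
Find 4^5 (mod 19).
By repeated squaring (mod 19): 4^{1}≡4, 4^{2}≡16, 4^{4}≡9. Then 4^{5} = 4^{4+1} ≡ 9 × 4 ≡ 17 (mod 19)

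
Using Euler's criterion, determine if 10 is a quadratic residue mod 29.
By Euler's criterion: 10^{14} ≡ 28 mod 29. Since this equals -1 (≡ 28), 10 is not a QR.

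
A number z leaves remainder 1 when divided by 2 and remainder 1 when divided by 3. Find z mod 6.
M = 2 × 3 = 6. M₁ = 3, y₁ ≡ 1 mod 2. M₂ = 2, y₂ ≡ 2 mod 3. z = 1×3×1 + 1×2×2 ≡ 1 mod 6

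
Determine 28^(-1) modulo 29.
Since 29 is prime, by Fermat 28^(-1) ≡ 28^{27} ≡ 28 (mod 29). Verify: 28 × 28 = 784 ≡ 1 (mod 29)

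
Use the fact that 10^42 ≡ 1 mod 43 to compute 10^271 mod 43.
By Fermat: 10^{42} ≡ 1 mod 43. 271 ≡ 19 mod 42. So 10^{271} ≡ 10^{19} ≡ 40 mod 43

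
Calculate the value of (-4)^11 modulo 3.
Using Fermat: (-4)^{2} ≡ 1 (mod 3). 11 ≡ 1 (mod 2). So (-4)^{11} ≡ (-4)^{1} ≡ 2 (mod 3)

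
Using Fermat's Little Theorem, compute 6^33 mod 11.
By Fermat: 6^{10} ≡ 1 (mod 11). 33 = 3×10 + 3. So 6^{33} ≡ 6^{3} ≡ 7 (mod 11)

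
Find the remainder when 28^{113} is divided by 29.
By Fermat: 28^{28} ≡ 1 (mod 29). 113 = 4×28 + 1. So 28^{113} ≡ 28^{1} ≡ 28 (mod 29)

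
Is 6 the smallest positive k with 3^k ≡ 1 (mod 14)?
Powers of 3 mod 14: 3^1≡3, 3^2≡9, 3^3≡13, 3^4≡11, 3^5≡5, 3^6≡1. First k with 3^k≡1 is k=6. Yes, ord_14(3) = 6.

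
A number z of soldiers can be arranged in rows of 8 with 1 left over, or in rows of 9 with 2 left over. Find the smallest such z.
M = 8 × 9 = 72. M₁ = 9, y₁ ≡ 1 mod 8. M₂ = 8, y₂ ≡ 8 mod 9. z = 1×9×1 + 2×8×8 ≡ 65 mod 72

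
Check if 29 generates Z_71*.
29^{35} ≡ 1 mod 71 and 35 < 70, so ord_71(29) = 35 ≠ 70 and 29 is not a primitive root.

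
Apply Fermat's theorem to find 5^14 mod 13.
By Fermat: 5^{12} ≡ 1 mod 13. So 5^{14} = 5^{12} · 5^{2} ≡ 5^{2} ≡ 12 mod 13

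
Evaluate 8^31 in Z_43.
By repeated squaring (mod 43): 8^{1}≡8, 8^{2}≡21, 8^{4}≡11, 8^{8}≡35, 8^{16}≡21. Then 8^{31} = 8^{16+8+4+2+1} ≡ 21 × 35 × 11 × 21 × 8 ≡ 39 (mod 43)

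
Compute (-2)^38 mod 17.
Using Fermat: (-2)^{16} ≡ 1 mod 17. 38 ≡ 6 mod 16. So (-2)^{38} ≡ (-2)^{6} ≡ 13 mod 17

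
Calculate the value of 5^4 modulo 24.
5^{4} = 625 ≡ 1 mod 24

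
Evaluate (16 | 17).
(16/17) = 16^{8} mod 17 = 1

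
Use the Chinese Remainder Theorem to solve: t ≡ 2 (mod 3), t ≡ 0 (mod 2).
M = 3 × 2 = 6. M₁ = 2, y₁ ≡ 2 (mod 3). M₂ = 3, y₂ ≡ 1 (mod 2). t = 2×2×2 + 0×3×1 ≡ 2 (mod 6)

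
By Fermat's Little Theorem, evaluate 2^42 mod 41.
By Fermat: 2^{40} ≡ 1 mod 41. So 2^{42} = 2^{40} · 2^{2} ≡ 2^{2} ≡ 4 mod 41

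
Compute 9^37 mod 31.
Using Fermat: 9^{30} ≡ 1 (mod 31). 37 ≡ 7 (mod 30). So 9^{37} ≡ 9^{7} ≡ 10 (mod 31)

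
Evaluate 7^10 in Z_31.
By repeated squaring mod 31: 7^{1}≡7, 7^{2}≡18, 7^{4}≡14, 7^{8}≡10. Then 7^{10} = 7^{8+2} ≡ 10 × 18 ≡ 25 mod 31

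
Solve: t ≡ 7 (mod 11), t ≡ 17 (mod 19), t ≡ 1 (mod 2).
M = 11 × 19 × 2 = 418. M₁ = 38, y₁ ≡ 9 (mod 11). M₂ = 22, y₂ ≡ 13 (mod 19). M₃ = 209, y₃ ≡ 1 (mod 2). t = 7×38×9 + 17×22×13 + 1×209×1 ≡ 359 (mod 418)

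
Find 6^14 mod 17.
By repeated squaring mod 17: 6^{1}≡6, 6^{2}≡2, 6^{4}≡4, 6^{8}≡16. Then 6^{14} = 6^{8+4+2} ≡ 16 × 4 × 2 ≡ 9 mod 17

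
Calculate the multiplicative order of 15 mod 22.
Powers of 15 mod 22: 15^1≡15, 15^2≡5, 15^3≡9, 15^4≡3, 15^5≡1. So the order of 15 is 5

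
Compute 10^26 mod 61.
By repeated squaring (mod 61): 10^{1}≡10, 10^{2}≡39, 10^{4}≡57, 10^{8}≡16, 10^{16}≡12. Then 10^{26} = 10^{16+8+2} ≡ 12 × 16 × 39 ≡ 46 (mod 61)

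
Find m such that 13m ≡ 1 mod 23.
Since 23 is prime, by Fermat 13^(-1) ≡ 13^{21} ≡ 16 mod 23. Verify: 13 × 16 = 208 ≡ 1 mod 23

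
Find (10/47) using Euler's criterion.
(10/47) = 10^{23} mod 47 = -1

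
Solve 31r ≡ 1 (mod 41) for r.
Since 41 is prime, by Fermat 31^(-1) ≡ 31^{39} ≡ 4 (mod 41). Verify: 31 × 4 = 124 ≡ 1 (mod 41)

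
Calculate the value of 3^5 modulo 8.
By repeated squaring (mod 8): 3^{1}≡3, 3^{2}≡1, 3^{4}≡1. Then 3^{5} = 3^{4+1} ≡ 1 × 3 ≡ 3 (mod 8)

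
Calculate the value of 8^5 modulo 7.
By repeated squaring mod 7: 8^{1}≡1, 8^{2}≡1, 8^{4}≡1. Then 8^{5} = 8^{4+1} ≡ 1 × 1 ≡ 1 mod 7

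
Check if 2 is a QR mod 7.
By Euler's criterion: 2^{3} ≡ 1 (mod 7). Since this equals 1, 2 is a QR.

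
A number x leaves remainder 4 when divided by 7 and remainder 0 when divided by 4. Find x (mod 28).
M = 7 × 4 = 28. M₁ = 4, y₁ ≡ 2 (mod 7). M₂ = 7, y₂ ≡ 3 (mod 4). x = 4×4×2 + 0×7×3 ≡ 4 (mod 28)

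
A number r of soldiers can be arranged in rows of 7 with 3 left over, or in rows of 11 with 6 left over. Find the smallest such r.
M = 7 × 11 = 77. M₁ = 11, y₁ ≡ 2 (mod 7). M₂ = 7, y₂ ≡ 8 (mod 11). r = 3×11×2 + 6×7×8 ≡ 17 (mod 77)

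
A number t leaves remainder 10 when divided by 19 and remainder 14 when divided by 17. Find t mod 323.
M = 19 × 17 = 323. M₁ = 17, y₁ ≡ 9 mod 19. M₂ = 19, y₂ ≡ 9 mod 17. t = 10×17×9 + 14×19×9 ≡ 48 mod 323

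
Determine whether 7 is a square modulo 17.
By Euler's criterion: 7^{8} ≡ 16 mod 17. Since this equals -1 (≡ 16), 7 is not a QR.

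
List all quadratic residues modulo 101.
Quadratic residues modulo 101: {1, 4, 5, 6, 9, 13, 14, 16, 17, 19, 20, 21, 22, 23, 24, 25, 30, 31, 33, 36, 37, 43, 45, 47, 49, 52, 54, 56, 58, 64, 65, 68, 70, 71, 76, 77, 78, 79, 80, 81, 82, 84, 85, 87, 88, 92, 95, 96, 97, 100}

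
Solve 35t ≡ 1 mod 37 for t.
Since 37 is prime, by Fermat 35^(-1) ≡ 35^{35} ≡ 18 mod 37. Verify: 35 × 18 = 630 ≡ 1 mod 37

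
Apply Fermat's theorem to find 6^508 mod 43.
By Fermat: 6^{42} ≡ 1 mod 43. 508 ≡ 4 mod 42. So 6^{508} ≡ 6^{4} ≡ 6 mod 43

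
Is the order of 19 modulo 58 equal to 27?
Powers of 19 mod 58: 19^1≡19, 19^2≡13, 19^3≡15, 19^4≡53, 19^5≡21, 19^6≡51, 19^7≡41, 19^8≡25, 19^9≡11, 19^10≡35, 19^11≡27, 19^12≡49, 19^13≡3, 19^14≡57, 19^15≡39, 19^16≡45, 19^17≡43, 19^18≡5, 19^19≡37, 19^20≡7, 19^21≡17, 19^22≡33, 19^23≡47, 19^24≡23, 19^25≡31, 19^26≡9, 19^27≡55, 19^28≡1. 19^27≡55≢1, so ord ≠ 27. No, the actual order is 28.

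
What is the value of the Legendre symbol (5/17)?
(5/17) = 5^{8} mod 17 = -1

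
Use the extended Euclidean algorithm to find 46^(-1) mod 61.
Extended GCD: 46(4) + 61(-3) = 1. So 46^(-1) ≡ 4 (mod 61). Verify: 46 × 4 = 184 ≡ 1 (mod 61)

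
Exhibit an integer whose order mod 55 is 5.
16 has order 5 mod 55 since 16^{5} ≡ 1 mod 55 and no smaller power works.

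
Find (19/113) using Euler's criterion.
(19/113) = 19^{56} mod 113 = -1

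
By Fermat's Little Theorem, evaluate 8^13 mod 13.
By Fermat: 8^{12} ≡ 1 (mod 13). So 8^{13} = 8^{12} · 8^{1} ≡ 8^{1} ≡ 8 (mod 13)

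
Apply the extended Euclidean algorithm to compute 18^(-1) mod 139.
Extended GCD: 18(-54) + 139(7) = 1. So 18^(-1) ≡ -54 ≡ 85 (mod 139). Verify: 18 × 85 = 1530 ≡ 1 (mod 139)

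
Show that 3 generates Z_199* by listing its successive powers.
3^1, 3^2, ..., 3^{198} mod 199: [3, 9, 27, 81, 44, 132, 197, 193, 181, 145, 37, 111, 134, 4, 12, 36, 108, 125, 176, 130, 191, 175, 127, 182, 148, 46, 138, 16, 48, 144, 34, 102, 107, 122, 167, 103, 110, 131, 194, 184, 154, 64, 192, 178, 136, 10, 30, 90, 71, 14, 42, 126, 179, 139, 19, 57, 171, 115, 146, 40, 120, 161, 85, 56, 168, 106, 119, 158, 76, 29, 87, 62, 186, 160, 82, 47, 141, 25, 75, 26, 78, 35, 105, 116, 149, 49, 147, 43, 129, 188, 166, 100, 101, 104, 113, 140, 22, 66, 198, 196, 190, 172, 118, 155, 67, 2, 6, 18, 54, 162, 88, 65, 195, 187, 163, 91, 74, 23, 69, 8, 24, 72, 17, 51, 153, 61, 183, 151, 55, 165, 97, 92, 77, 32, 96, 89, 68, 5, 15, 45, 135, 7, 21, 63, 189, 169, 109, 128, 185, 157, 73, 20, 60, 180, 142, 28, 84, 53, 159, 79, 38, 114, 143, 31, 93, 80, 41, 123, 170, 112, 137, 13, 39, 117, 152, 58, 174, 124, 173, 121, 164, 94, 83, 50, 150, 52, 156, 70, 11, 33, 99, 98, 95, 86, 59, 177, 133, 1]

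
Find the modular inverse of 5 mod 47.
Since 47 is prime, by Fermat 5^(-1) ≡ 5^{45} ≡ 19 (mod 47). Verify: 5 × 19 = 95 ≡ 1 (mod 47)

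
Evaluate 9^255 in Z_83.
Using Fermat: 9^{82} ≡ 1 mod 83. 255 ≡ 9 mod 82. So 9^{255} ≡ 9^{9} ≡ 61 mod 83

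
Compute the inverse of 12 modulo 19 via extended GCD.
Extended GCD: 12(8) + 19(-5) = 1. So 12^(-1) ≡ 8 mod 19. Verify: 12 × 8 = 96 ≡ 1 mod 19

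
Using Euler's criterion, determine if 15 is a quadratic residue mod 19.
By Euler's criterion: 15^{9} ≡ 18 mod 19. Since this equals -1 (≡ 18), 15 is not a QR.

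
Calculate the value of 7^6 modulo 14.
By repeated squaring mod 14: 7^{1}≡7, 7^{2}≡7, 7^{4}≡7. Then 7^{6} = 7^{4+2} ≡ 7 × 7 ≡ 7 mod 14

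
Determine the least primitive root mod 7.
g = 3. For each prime q|6: 3^{3}≡6, 3^{2}≡2, none ≡ 1, so ord_7(3) = 6 and 3 is a primitive root.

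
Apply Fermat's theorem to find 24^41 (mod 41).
By Fermat: 24^{40} ≡ 1 (mod 41). So 24^{41} = 24^{40} · 24^{1} ≡ 24^{1} ≡ 24 (mod 41)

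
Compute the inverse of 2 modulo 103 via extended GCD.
Extended GCD: 2(-51) + 103(1) = 1. So 2^(-1) ≡ -51 ≡ 52 (mod 103). Verify: 2 × 52 = 104 ≡ 1 (mod 103)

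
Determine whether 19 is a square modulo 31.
By Euler's criterion: 19^{15} ≡ 1 mod 31. Since this equals 1, 19 is a QR.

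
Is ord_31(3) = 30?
Powers of 3 mod 31: 3^1≡3, 3^2≡9, 3^3≡27, 3^4≡19, 3^5≡26, 3^6≡16, 3^7≡17, 3^8≡20, 3^9≡29, 3^10≡25, 3^11≡13, 3^12≡8, 3^13≡24, 3^14≡10, 3^15≡30, 3^16≡28, 3^17≡22, 3^18≡4, 3^19≡12, 3^20≡5, 3^21≡15, 3^22≡14, 3^23≡11, 3^24≡2, 3^25≡6, 3^26≡18, 3^27≡23, 3^28≡7, 3^29≡21, 3^30≡1. First k with 3^k≡1 is k=30. Yes, ord_31(3) = 30.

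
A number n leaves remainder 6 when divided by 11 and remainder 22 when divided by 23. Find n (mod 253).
M = 11 × 23 = 253. M₁ = 23, y₁ ≡ 1 (mod 11). M₂ = 11, y₂ ≡ 21 (mod 23). n = 6×23×1 + 22×11×21 ≡ 160 (mod 253)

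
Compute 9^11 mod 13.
By repeated squaring (mod 13): 9^{1}≡9, 9^{2}≡3, 9^{4}≡9, 9^{8}≡3. Then 9^{11} = 9^{8+2+1} ≡ 3 × 3 × 9 ≡ 3 (mod 13)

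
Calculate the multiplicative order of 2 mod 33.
Powers of 2 mod 33: 2^1≡2, 2^2≡4, 2^3≡8, 2^4≡16, 2^5≡32, 2^6≡31, 2^7≡29, 2^8≡25, 2^9≡17, 2^10≡1. So the order of 2 is 10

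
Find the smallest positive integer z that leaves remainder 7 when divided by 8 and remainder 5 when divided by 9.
M = 8 × 9 = 72. M₁ = 9, y₁ ≡ 1 (mod 8). M₂ = 8, y₂ ≡ 8 (mod 9). z = 7×9×1 + 5×8×8 ≡ 23 (mod 72)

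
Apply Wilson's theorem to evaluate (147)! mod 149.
(148)! = (147)! × (148) ≡ -1 mod 149. So (147)! ≡ -1 × (148)^(-1) ≡ (-1)×(-1) = 1 mod 149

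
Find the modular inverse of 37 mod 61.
Since 61 is prime, by Fermat 37^(-1) ≡ 37^{59} ≡ 33 mod 61. Verify: 37 × 33 = 1221 ≡ 1 mod 61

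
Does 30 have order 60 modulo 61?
ord_61(30) divides 60. For each prime q|60: 30^{30}≡60, 30^{20}≡13, 30^{12}≡34, none ≡ 1. So 30 has order 60 and is a primitive root mod 61.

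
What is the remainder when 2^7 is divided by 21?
By repeated squaring mod 21: 2^{1}≡2, 2^{2}≡4, 2^{4}≡16. Then 2^{7} = 2^{4+2+1} ≡ 16 × 4 × 2 ≡ 2 mod 21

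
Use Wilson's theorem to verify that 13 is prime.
(12)! mod 13 = 12. Since this equals -1 (mod 13), Wilson confirms 13 is prime.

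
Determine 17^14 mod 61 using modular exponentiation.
By repeated squaring (mod 61): 17^{1}≡17, 17^{2}≡45, 17^{4}≡12, 17^{8}≡22. Then 17^{14} = 17^{8+4+2} ≡ 22 × 12 × 45 ≡ 46 (mod 61)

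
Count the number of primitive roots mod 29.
A prime p has φ(p-1) primitive roots; here φ(28) = 12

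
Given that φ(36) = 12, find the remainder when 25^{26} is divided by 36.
By Euler: 25^{12} ≡ 1 (mod 36) since gcd(25, 36) = 1. 26 = 2×12 + 2. So 25^{26} ≡ 25^{2} ≡ 13 (mod 36)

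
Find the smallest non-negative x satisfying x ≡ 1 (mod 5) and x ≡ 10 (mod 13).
M = 5 × 13 = 65. M₁ = 13, y₁ ≡ 2 (mod 5). M₂ = 5, y₂ ≡ 8 (mod 13). x = 1×13×2 + 10×5×8 ≡ 36 (mod 65)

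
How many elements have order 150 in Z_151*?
There are φ(151-1) = φ(150) = 40 primitive roots modulo 151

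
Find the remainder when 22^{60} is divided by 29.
By Fermat: 22^{28} ≡ 1 mod 29. 60 = 2×28 + 4. So 22^{60} ≡ 22^{4} ≡ 23 mod 29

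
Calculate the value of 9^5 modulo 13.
By repeated squaring mod 13: 9^{1}≡9, 9^{2}≡3, 9^{4}≡9. Then 9^{5} = 9^{4+1} ≡ 9 × 9 ≡ 3 mod 13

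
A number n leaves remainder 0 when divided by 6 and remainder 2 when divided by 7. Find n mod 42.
M = 6 × 7 = 42. M₁ = 7, y₁ ≡ 1 mod 6. M₂ = 6, y₂ ≡ 6 mod 7. n = 0×7×1 + 2×6×6 ≡ 30 mod 42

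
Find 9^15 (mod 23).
By repeated squaring (mod 23): 9^{1}≡9, 9^{2}≡12, 9^{4}≡6, 9^{8}≡13. Then 9^{15} = 9^{8+4+2+1} ≡ 13 × 6 × 12 × 9 ≡ 6 (mod 23)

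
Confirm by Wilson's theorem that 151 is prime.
(150)! mod 151 = 150. Since this equals -1 mod 151, Wilson confirms 151 is prime.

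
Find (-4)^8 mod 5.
Using Fermat: (-4)^{4} ≡ 1 mod 5. 8 ≡ 0 mod 4. So (-4)^{8} ≡ (-4)^{0} ≡ 1 mod 5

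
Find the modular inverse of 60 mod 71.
Since 71 is prime, by Fermat 60^(-1) ≡ 60^{69} ≡ 58 mod 71. Verify: 60 × 58 = 3480 ≡ 1 mod 71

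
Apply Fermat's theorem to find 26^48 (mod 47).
By Fermat: 26^{46} ≡ 1 (mod 47). So 26^{48} = 26^{46} · 26^{2} ≡ 26^{2} ≡ 18 (mod 47)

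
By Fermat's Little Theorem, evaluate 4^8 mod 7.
By Fermat: 4^{6} ≡ 1 (mod 7). So 4^{8} = 4^{6} · 4^{2} ≡ 4^{2} ≡ 2 (mod 7)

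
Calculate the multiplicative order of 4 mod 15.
Powers of 4 mod 15: 4^1≡4, 4^2≡1. So the order of 4 is 2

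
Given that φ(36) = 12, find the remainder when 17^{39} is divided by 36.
By Euler: 17^{12} ≡ 1 mod 36 since gcd(17, 36) = 1. 39 = 3×12 + 3. So 17^{39} ≡ 17^{3} ≡ 17 mod 36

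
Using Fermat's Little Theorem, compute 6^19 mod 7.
By Fermat: 6^{6} ≡ 1 mod 7. 19 = 3×6 + 1. So 6^{19} ≡ 6^{1} ≡ 6 mod 7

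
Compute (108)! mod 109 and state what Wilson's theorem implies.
(108)! mod 109 = 108. Since this equals -1 (mod 109), Wilson confirms 109 is prime.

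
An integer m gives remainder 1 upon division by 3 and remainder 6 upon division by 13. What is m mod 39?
M = 3 × 13 = 39. M₁ = 13, y₁ ≡ 1 mod 3. M₂ = 3, y₂ ≡ 9 mod 13. m = 1×13×1 + 6×3×9 ≡ 19 mod 39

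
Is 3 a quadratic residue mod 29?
By Euler's criterion: 3^{14} ≡ 28 mod 29. Since this equals -1 (≡ 28), 3 is not a QR.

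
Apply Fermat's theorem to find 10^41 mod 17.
By Fermat: 10^{16} ≡ 1 mod 17. 41 = 2×16 + 9. So 10^{41} ≡ 10^{9} ≡ 7 mod 17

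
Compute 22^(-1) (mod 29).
Since 29 is prime, by Fermat 22^(-1) ≡ 22^{27} ≡ 4 (mod 29). Verify: 22 × 4 = 88 ≡ 1 (mod 29)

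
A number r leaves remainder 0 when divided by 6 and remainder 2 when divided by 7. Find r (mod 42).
M = 6 × 7 = 42. M₁ = 7, y₁ ≡ 1 (mod 6). M₂ = 6, y₂ ≡ 6 (mod 7). r = 0×7×1 + 2×6×6 ≡ 30 (mod 42)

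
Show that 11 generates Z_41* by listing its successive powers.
11^1, 11^2, ..., 11^{40} mod 41: [11, 39, 19, 4, 3, 33, 35, 16, 12, 9, 17, 23, 7, 36, 27, 10, 28, 21, 26, 40, 30, 2, 22, 37, 38, 8, 6, 25, 29, 32, 24, 18, 34, 5, 14, 31, 13, 20, 15, 1]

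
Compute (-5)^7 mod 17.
By repeated squaring mod 17: (-5)^{1}≡12, (-5)^{2}≡8, (-5)^{4}≡13. Then (-5)^{7} = (-5)^{4+2+1} ≡ 13 × 8 × 12 ≡ 7 mod 17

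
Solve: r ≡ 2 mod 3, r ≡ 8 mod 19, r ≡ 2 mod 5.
M = 3 × 19 × 5 = 285. M₁ = 95, y₁ ≡ 2 mod 3. M₂ = 15, y₂ ≡ 14 mod 19. M₃ = 57, y₃ ≡ 3 mod 5. r = 2×95×2 + 8×15×14 + 2×57×3 ≡ 122 mod 285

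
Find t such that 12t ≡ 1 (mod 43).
Since 43 is prime, by Fermat 12^(-1) ≡ 12^{41} ≡ 18 (mod 43). Verify: 12 × 18 = 216 ≡ 1 (mod 43)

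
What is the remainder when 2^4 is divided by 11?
2^{4} = 16 ≡ 5 mod 11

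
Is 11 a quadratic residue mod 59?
By Euler's criterion: 11^{29} ≡ 58 mod 59. Since this equals -1 (≡ 58), 11 is not a QR.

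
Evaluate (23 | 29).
(23/29) = 23^{14} mod 29 = 1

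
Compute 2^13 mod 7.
Using Fermat: 2^{6} ≡ 1 (mod 7). 13 ≡ 1 (mod 6). So 2^{13} ≡ 2^{1} ≡ 2 (mod 7)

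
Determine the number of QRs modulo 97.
The squaring map on Z_97* is 2-to-1, so there are (96)/2 = 48 QRs.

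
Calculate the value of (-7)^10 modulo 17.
By repeated squaring (mod 17): (-7)^{1}≡10, (-7)^{2}≡15, (-7)^{4}≡4, (-7)^{8}≡16. Then (-7)^{10} = (-7)^{8+2} ≡ 16 × 15 ≡ 2 (mod 17)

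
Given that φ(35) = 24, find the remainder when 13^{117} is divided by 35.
By Euler: 13^{24} ≡ 1 mod 35 since gcd(13, 35) = 1. 117 = 4×24 + 21. So 13^{117} ≡ 13^{21} ≡ 13 mod 35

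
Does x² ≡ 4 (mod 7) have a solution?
By Euler's criterion: 4^{3} ≡ 1 (mod 7). Since this equals 1, 4 is a QR.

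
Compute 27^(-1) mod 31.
Since 31 is prime, by Fermat 27^(-1) ≡ 27^{29} ≡ 23 mod 31. Verify: 27 × 23 = 621 ≡ 1 mod 31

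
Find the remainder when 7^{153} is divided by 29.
By Fermat: 7^{28} ≡ 1 (mod 29). 153 = 5×28 + 13. So 7^{153} ≡ 7^{13} ≡ 25 (mod 29)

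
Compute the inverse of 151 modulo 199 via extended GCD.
Extended GCD: 151(29) + 199(-22) = 1. So 151^(-1) ≡ 29 (mod 199). Verify: 151 × 29 = 4379 ≡ 1 (mod 199)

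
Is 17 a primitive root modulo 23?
ord_23(17) divides 22. For each prime q|22: 17^{11}≡22, 17^{2}≡13, none ≡ 1. So 17 has order 22 and is a primitive root mod 23.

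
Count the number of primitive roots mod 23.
There are φ(23-1) = φ(22) = 10 primitive roots modulo 23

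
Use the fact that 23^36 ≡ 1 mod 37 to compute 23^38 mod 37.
By Fermat: 23^{36} ≡ 1 mod 37. So 23^{38} = 23^{36} · 23^{2} ≡ 23^{2} ≡ 11 mod 37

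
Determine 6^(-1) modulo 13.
Since 13 is prime, by Fermat 6^(-1) ≡ 6^{11} ≡ 11 mod 13. Verify: 6 × 11 = 66 ≡ 1 mod 13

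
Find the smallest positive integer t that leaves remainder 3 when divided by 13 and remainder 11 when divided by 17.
M = 13 × 17 = 221. M₁ = 17, y₁ ≡ 10 (mod 13). M₂ = 13, y₂ ≡ 4 (mod 17). t = 3×17×10 + 11×13×4 ≡ 198 (mod 221)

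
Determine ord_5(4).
Powers of 4 mod 5: 4^1≡4, 4^2≡1. So the order of 4 is 2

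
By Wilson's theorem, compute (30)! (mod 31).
By Wilson's theorem, (30)! ≡ -1 ≡ 30 (mod 31)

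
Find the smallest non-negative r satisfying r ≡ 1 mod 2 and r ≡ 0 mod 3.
M = 2 × 3 = 6. M₁ = 3, y₁ ≡ 1 mod 2. M₂ = 2, y₂ ≡ 2 mod 3. r = 1×3×1 + 0×2×2 ≡ 3 mod 6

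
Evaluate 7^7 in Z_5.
Using Fermat: 7^{4} ≡ 1 (mod 5). 7 ≡ 3 (mod 4). So 7^{7} ≡ 7^{3} ≡ 3 (mod 5)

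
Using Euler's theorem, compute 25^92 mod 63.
By Euler: 25^{36} ≡ 1 mod 63 since gcd(25, 63) = 1. 92 = 2×36 + 20. So 25^{92} ≡ 25^{20} ≡ 58 mod 63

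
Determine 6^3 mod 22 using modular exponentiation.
6^{3} = 216 ≡ 18 mod 22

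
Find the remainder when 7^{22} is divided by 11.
By Fermat: 7^{10} ≡ 1 (mod 11). 22 = 2×10 + 2. So 7^{22} ≡ 7^{2} ≡ 5 (mod 11)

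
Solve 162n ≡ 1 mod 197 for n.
Since 197 is prime, by Fermat 162^(-1) ≡ 162^{195} ≡ 45 mod 197. Verify: 162 × 45 = 7290 ≡ 1 mod 197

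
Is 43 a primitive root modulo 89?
ord_89(43) divides 88. For each prime q|88: 43^{44}≡88, 43^{8}≡67, none ≡ 1. So 43 has order 88 and is a primitive root mod 89.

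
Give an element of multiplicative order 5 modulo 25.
6 has order 5 mod 25 since 6^{5} ≡ 1 mod 25 and no smaller power works.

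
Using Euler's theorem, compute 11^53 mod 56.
By Euler: 11^{24} ≡ 1 mod 56 since gcd(11, 56) = 1. 53 = 2×24 + 5. So 11^{53} ≡ 11^{5} ≡ 51 mod 56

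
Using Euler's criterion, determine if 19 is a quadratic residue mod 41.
By Euler's criterion: 19^{20} ≡ 40 mod 41. Since this equals -1 (≡ 40), 19 is not a QR.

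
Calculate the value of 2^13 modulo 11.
Using Fermat: 2^{10} ≡ 1 (mod 11). 13 ≡ 3 (mod 10). So 2^{13} ≡ 2^{3} ≡ 8 (mod 11)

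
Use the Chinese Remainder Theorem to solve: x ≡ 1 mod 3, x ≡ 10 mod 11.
M = 3 × 11 = 33. M₁ = 11, y₁ ≡ 2 mod 3. M₂ = 3, y₂ ≡ 4 mod 11. x = 1×11×2 + 10×3×4 ≡ 10 mod 33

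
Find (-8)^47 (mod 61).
By repeated squaring (mod 61): (-8)^{1}≡53, (-8)^{2}≡3, (-8)^{4}≡9, (-8)^{8}≡20, (-8)^{16}≡34, (-8)^{32}≡58. Then (-8)^{47} = (-8)^{32+8+4+2+1} ≡ 58 × 20 × 9 × 3 × 53 ≡ 28 (mod 61)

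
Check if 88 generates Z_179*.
88^{89} ≡ 1 mod 179 and 89 < 178, so ord_179(88) = 89 ≠ 178 and 88 is not a primitive root.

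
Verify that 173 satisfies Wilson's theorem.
(172)! mod 173 = 172. Since this equals -1 (mod 173), Wilson confirms 173 is prime.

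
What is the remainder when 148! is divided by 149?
By Wilson's theorem, (148)! ≡ -1 ≡ 148 (mod 149)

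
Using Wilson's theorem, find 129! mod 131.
(130)! = (129)! × (130) ≡ -1 mod 131. So (129)! ≡ -1 × (130)^(-1) ≡ (-1)×(-1) = 1 mod 131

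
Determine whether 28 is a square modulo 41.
By Euler's criterion: 28^{20} ≡ 40 (mod 41). Since this equals -1 (≡ 40), 28 is not a QR.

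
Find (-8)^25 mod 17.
Using Fermat: (-8)^{16} ≡ 1 mod 17. 25 ≡ 9 mod 16. So (-8)^{25} ≡ (-8)^{9} ≡ 9 mod 17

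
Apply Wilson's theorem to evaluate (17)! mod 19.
(18)! = (17)! × (18) ≡ -1 mod 19. So (17)! ≡ -1 × (18)^(-1) ≡ (-1)×(-1) = 1 mod 19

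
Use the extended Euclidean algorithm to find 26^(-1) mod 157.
Extended GCD: 26(-6) + 157(1) = 1. So 26^(-1) ≡ -6 ≡ 151 (mod 157). Verify: 26 × 151 = 3926 ≡ 1 (mod 157)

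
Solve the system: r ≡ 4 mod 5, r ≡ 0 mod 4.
M = 5 × 4 = 20. M₁ = 4, y₁ ≡ 4 mod 5. M₂ = 5, y₂ ≡ 1 mod 4. r = 4×4×4 + 0×5×1 ≡ 4 mod 20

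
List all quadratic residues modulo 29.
QRs mod 29: {1, 4, 5, 6, 7, 9, 13, 16, 20, 22, 23, 24, 25, 28}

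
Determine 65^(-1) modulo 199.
Since 199 is prime, by Fermat 65^(-1) ≡ 65^{197} ≡ 49 mod 199. Verify: 65 × 49 = 3185 ≡ 1 mod 199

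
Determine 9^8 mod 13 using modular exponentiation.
By repeated squaring mod 13: 9^{1}≡9, 9^{2}≡3, 9^{4}≡9, 9^{8}≡3. So 9^{8} ≡ 3 mod 13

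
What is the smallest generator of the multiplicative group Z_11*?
g = 2. Powers: [2, 4, 8, 5, 10, 9, 7, 3, ...] generates all 10 non-zero residues.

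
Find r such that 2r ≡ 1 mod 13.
Since 13 is prime, by Fermat 2^(-1) ≡ 2^{11} ≡ 7 mod 13. Verify: 2 × 7 = 14 ≡ 1 mod 13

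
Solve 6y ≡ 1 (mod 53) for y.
Since 53 is prime, by Fermat 6^(-1) ≡ 6^{51} ≡ 9 (mod 53). Verify: 6 × 9 = 54 ≡ 1 (mod 53)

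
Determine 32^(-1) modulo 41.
Since 41 is prime, by Fermat 32^(-1) ≡ 32^{39} ≡ 9 (mod 41). Verify: 32 × 9 = 288 ≡ 1 (mod 41)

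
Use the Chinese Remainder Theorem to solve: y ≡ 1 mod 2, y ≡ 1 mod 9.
M = 2 × 9 = 18. M₁ = 9, y₁ ≡ 1 mod 2. M₂ = 2, y₂ ≡ 5 mod 9. y = 1×9×1 + 1×2×5 ≡ 1 mod 18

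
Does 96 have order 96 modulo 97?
96^{2} ≡ 1 mod 97 and 2 < 96, so ord_97(96) = 2 ≠ 96 and 96 is not a primitive root.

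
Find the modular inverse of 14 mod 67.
Since 67 is prime, by Fermat 14^(-1) ≡ 14^{65} ≡ 24 mod 67. Verify: 14 × 24 = 336 ≡ 1 mod 67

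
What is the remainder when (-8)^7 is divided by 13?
By repeated squaring (mod 13): (-8)^{1}≡5, (-8)^{2}≡12, (-8)^{4}≡1. Then (-8)^{7} = (-8)^{4+2+1} ≡ 1 × 12 × 5 ≡ 8 (mod 13)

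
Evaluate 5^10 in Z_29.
By repeated squaring mod 29: 5^{1}≡5, 5^{2}≡25, 5^{4}≡16, 5^{8}≡24. Then 5^{10} = 5^{8+2} ≡ 24 × 25 ≡ 20 mod 29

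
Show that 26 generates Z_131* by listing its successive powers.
26^1, 26^2, ..., 26^{130} mod 131: [26, 21, 22, 48, 69, 91, 8, 77, 37, 45, 122, 28, 73, 64, 92, 34, 98, 59, 93, 60, 119, 81, 10, 129, 79, 89, 87, 35, 124, 80, 115, 108, 57, 41, 18, 75, 116, 3, 78, 63, 66, 13, 76, 11, 24, 100, 111, 4, 104, 84, 88, 61, 14, 102, 32, 46, 17, 49, 95, 112, 30, 125, 106, 5, 130, 105, 110, 109, 83, 62, 40, 123, 54, 94, 86, 9, 103, 58, 67, 39, 97, 33, 72, 38, 71, 12, 50, 121, 2, 52, 42, 44, 96, 7, 51, 16, 23, 74, 90, 113, 56, 15, 128, 53, 68, 65, 118, 55, 120, 107, 31, 20, 127, 27, 47, 43, 70, 117, 29, 99, 85, 114, 82, 36, 19, 101, 6, 25, 126, 1]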